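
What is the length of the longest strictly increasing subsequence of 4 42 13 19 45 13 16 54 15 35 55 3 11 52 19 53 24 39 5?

6

One longest increasing subsequence is 4, 13, 19, 45, 54, 55 (positions 1,3,4,5,8,11), of length 6; no longer one exists.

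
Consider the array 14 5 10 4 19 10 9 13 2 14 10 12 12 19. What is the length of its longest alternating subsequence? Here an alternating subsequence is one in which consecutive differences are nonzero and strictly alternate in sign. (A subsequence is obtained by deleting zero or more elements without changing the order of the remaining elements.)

Track the best alternating length ending on an up-step vs a down-step at each position: up/down = 1/1, 1/2, 3/2, 1/4, 5/1, 5/6, 5/6, 7/6, 1/8, 9/6, 9/10, 11/10, 11/10, 11/1.
The maximum over both is 11; one such subsequence is 14, 5, 10, 4, 19, 10, 13, 2, 14, 10, 12.

11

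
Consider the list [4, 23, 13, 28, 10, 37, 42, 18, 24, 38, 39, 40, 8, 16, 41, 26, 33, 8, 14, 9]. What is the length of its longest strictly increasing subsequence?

One longest increasing subsequence is 4, 23, 28, 37, 38, 39, 40, 41 (positions 1,2,4,6,10,11,12,15), of length 8; no longer one exists.

8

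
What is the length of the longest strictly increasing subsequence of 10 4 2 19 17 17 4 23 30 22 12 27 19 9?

4

Let dp[i] be the longest increasing subsequence ending at position i. Then dp = [1, 1, 1, 2, 2, 2, 2, 3, 4, 3, 3, 4, 4, 3].
The maximum is 4; one witness is 10, 19, 23, 30 at positions 1,4,8,9.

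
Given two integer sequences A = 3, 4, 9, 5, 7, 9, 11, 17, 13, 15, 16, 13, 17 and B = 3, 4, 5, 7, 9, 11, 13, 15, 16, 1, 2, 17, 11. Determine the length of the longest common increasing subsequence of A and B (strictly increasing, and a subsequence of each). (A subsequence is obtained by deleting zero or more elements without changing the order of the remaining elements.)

10

A longest common strictly increasing subsequence is 3, 4, 5, 7, 9, 11, 13, 15, 16, 17 (length 10); it appears in order in both A and B, and no longer such subsequence exists.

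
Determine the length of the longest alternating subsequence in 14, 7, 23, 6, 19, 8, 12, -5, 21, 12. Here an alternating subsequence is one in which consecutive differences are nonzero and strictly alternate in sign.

10

Track the best alternating length ending on an up-step vs a down-step at each position: up/down = 1/1, 1/2, 3/1, 1/4, 5/4, 5/6, 7/6, 1/8, 9/4, 9/10.
The maximum over both is 10; one such subsequence is 14, 7, 23, 6, 19, 8, 12, -5, 21, 12.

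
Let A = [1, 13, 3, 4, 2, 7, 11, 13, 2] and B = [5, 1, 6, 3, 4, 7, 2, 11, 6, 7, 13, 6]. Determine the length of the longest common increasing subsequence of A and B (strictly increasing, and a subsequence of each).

6

For each value that appears in both, track the longest common increasing run ending there.
The best achievable length is 6; one witness is 1, 3, 4, 7, 11, 13 (A-positions 1,3,4,6,7,8, B-positions 2,4,5,6,8,11).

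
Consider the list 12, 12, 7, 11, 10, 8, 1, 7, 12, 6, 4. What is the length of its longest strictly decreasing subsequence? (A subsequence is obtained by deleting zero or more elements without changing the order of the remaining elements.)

7

Let dp[i] be the longest decreasing subsequence ending at position i. Then dp = [1, 1, 2, 2, 3, 4, 5, 5, 1, 6, 7].
The maximum is 7; one witness is 12, 11, 10, 8, 7, 6, 4 at positions 1,4,5,6,8,10,11.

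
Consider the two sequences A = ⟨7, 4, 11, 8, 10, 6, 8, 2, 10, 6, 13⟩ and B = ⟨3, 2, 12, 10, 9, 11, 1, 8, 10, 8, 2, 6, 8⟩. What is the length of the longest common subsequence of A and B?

6

Backtracking the LCS table gives one alignment: 11 (A3,B6) → 8 (A4,B8) → 10 (A5,B9) → 8 (A7,B10) → 2 (A8,B11) → 6 (A10,B12).
So the longest common subsequence has length 6.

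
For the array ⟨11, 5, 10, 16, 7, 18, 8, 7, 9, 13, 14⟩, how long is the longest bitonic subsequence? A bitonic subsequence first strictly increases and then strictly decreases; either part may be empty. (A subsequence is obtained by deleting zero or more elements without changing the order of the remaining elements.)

6

One longest bitonic subsequence is 5, 10, 16, 18, 8, 7 (positions 2,3,4,6,7,8): it rises to 18 then falls. Length 6 is optimal.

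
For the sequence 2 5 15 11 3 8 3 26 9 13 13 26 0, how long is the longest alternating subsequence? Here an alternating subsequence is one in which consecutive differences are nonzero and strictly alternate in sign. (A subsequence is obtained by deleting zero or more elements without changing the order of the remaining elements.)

A longest alternating subsequence is 2, 5, 3, 8, 3, 26, 9, 13, 0 (positions 1,2,5,6,7,8,9,10,13); its 8 consecutive differences strictly alternate in sign, and length 9 is optimal.

9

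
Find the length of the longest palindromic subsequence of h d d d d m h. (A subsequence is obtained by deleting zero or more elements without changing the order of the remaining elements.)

One longest palindromic subsequence is hddddh (positions 1,2,3,4,5,7); it reads the same forward and backward, and the interval DP gives dp[1][7] = 6.

6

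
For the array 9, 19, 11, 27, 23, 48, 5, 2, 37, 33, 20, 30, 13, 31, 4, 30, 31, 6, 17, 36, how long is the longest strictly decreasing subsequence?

6

Let dp[i] be the longest decreasing subsequence ending at position i. Then dp = [1, 1, 2, 1, 2, 1, 3, 4, 2, 3, 4, 4, 5, 4, 6, 5, 4, 6, 6, 3].
The maximum is 6; one witness is 48, 37, 33, 20, 13, 4 at positions 6,9,10,11,13,15.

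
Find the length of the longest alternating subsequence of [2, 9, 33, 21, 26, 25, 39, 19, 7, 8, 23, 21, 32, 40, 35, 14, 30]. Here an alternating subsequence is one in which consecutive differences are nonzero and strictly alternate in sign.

12

Track the best alternating length ending on an up-step vs a down-step at each position: up/down = 1/1, 2/1, 2/1, 2/3, 4/3, 4/5, 6/1, 2/7, 2/7, 8/7, 8/7, 8/9, 10/7, 10/1, 10/11, 8/11, 12/11.
The maximum over both is 12; one such subsequence is 2, 33, 21, 26, 25, 39, 19, 23, 21, 32, 14, 30.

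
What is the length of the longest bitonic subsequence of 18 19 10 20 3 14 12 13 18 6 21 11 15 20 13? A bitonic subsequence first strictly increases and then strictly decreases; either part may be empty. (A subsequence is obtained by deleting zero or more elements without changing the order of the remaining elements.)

Let inc[i] be the LIS ending at i and dec[i] the longest strictly decreasing subsequence starting at i. inc = [1, 2, 1, 3, 1, 2, 2, 3, 4, 2, 5, 3, 4, 5, 4], dec = [4, 4, 2, 4, 1, 3, 2, 2, 3, 1, 3, 1, 2, 2, 1].
max_i inc[i]+dec[i]−1 = 7, with one witness 10, 12, 13, 18, 21, 20, 13.

7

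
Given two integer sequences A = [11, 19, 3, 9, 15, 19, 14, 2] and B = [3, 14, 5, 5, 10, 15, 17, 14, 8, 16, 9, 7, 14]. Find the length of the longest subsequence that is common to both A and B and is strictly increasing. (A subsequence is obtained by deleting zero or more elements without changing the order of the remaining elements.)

3

For each value that appears in both, track the longest common increasing run ending there.
The best achievable length is 3; one witness is 3, 9, 14 (A-positions 3,4,7, B-positions 1,11,13).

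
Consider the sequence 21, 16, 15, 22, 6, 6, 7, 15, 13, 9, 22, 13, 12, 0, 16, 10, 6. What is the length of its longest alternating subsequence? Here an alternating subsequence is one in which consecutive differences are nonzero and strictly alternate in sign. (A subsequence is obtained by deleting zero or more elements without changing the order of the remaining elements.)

A longest alternating subsequence is 21, 16, 22, 6, 15, 13, 22, 13, 16, 10 (positions 1,2,4,5,8,9,11,12,15,16); its 9 consecutive differences strictly alternate in sign, and length 10 is optimal.

10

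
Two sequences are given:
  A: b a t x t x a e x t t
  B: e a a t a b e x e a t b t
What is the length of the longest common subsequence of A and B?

7

Backtracking the LCS table gives one alignment: a (A2,B3) → t (A5,B4) → a (A7,B5) → e (A8,B7) → x (A9,B8) → t (A10,B11) → t (A11,B13).
So the longest common subsequence has length 7.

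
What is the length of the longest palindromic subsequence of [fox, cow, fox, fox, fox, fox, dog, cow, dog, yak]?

6

One longest palindromic subsequence is cow fox fox fox fox cow (positions 2,3,4,5,6,8); it reads the same forward and backward, and the interval DP gives dp[1][10] = 6.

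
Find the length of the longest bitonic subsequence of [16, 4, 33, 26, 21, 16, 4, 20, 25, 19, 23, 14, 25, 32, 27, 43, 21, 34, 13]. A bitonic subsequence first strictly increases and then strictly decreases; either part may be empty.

9

One longest bitonic subsequence is 4, 16, 20, 23, 25, 32, 27, 21, 13 (positions 2,6,8,11,13,14,15,17,19): it rises to 32 then falls. Length 9 is optimal.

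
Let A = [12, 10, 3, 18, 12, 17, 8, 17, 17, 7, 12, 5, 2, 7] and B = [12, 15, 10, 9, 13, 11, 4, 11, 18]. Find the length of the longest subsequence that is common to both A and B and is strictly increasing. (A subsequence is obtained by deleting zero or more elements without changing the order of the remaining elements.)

A longest common strictly increasing subsequence is 12, 18 (length 2); it appears in order in both A and B, and no longer such subsequence exists.

2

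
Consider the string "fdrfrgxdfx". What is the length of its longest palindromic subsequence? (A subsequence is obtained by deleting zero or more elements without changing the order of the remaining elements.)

7

One longest palindromic subsequence is fdrfrdf (positions 1,2,3,4,5,8,9); it reads the same forward and backward, and the interval DP gives dp[1][10] = 7.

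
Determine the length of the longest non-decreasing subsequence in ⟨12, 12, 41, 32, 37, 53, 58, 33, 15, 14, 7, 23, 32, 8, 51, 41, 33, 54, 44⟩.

7

Let dp[i] be the longest non-decreasing subsequence ending at position i. Then dp = [1, 2, 3, 3, 4, 5, 6, 4, 3, 3, 1, 4, 5, 2, 6, 6, 6, 7, 7].
The maximum is 7; one witness is 12, 12, 15, 23, 32, 51, 54 at positions 1,2,9,12,13,15,18.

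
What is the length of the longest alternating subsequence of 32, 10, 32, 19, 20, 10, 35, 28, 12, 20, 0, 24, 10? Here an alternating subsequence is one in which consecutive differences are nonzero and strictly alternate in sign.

Track the best alternating length ending on an up-step vs a down-step at each position: up/down = 1/1, 1/2, 3/1, 3/4, 5/4, 1/6, 7/1, 7/8, 7/8, 9/8, 1/10, 11/8, 11/12.
The maximum over both is 12; one such subsequence is 32, 10, 32, 19, 20, 10, 35, 12, 20, 0, 24, 10.

12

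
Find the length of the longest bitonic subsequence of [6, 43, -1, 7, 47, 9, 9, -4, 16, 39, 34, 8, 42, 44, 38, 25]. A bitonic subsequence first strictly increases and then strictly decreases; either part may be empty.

Let inc[i] be the LIS ending at i and dec[i] the longest strictly decreasing subsequence starting at i. inc = [1, 2, 1, 2, 3, 3, 3, 1, 4, 5, 5, 3, 6, 7, 6, 5], dec = [3, 4, 2, 2, 4, 2, 2, 1, 2, 3, 2, 1, 3, 3, 2, 1].
max_i inc[i]+dec[i]−1 = 9, with one witness 6, 7, 9, 16, 39, 42, 44, 38, 25.

9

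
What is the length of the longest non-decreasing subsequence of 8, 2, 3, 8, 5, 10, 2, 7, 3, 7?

5

Let dp[i] be the longest non-decreasing subsequence ending at position i. Then dp = [1, 1, 2, 3, 3, 4, 2, 4, 3, 5].
The maximum is 5; one witness is 2, 3, 5, 7, 7 at positions 2,3,5,8,10.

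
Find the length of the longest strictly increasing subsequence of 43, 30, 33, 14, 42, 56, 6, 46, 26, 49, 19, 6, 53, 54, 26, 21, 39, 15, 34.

One longest increasing subsequence is 30, 33, 42, 46, 49, 53, 54 (positions 2,3,5,8,10,13,14), of length 7; no longer one exists.

7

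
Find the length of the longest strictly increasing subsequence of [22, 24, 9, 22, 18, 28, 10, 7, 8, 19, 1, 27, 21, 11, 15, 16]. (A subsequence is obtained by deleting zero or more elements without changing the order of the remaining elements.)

5

Scanning left to right, the best length ending at each element is: 22→1, 24→2, 9→1, 22→2, 18→2, 28→3, 10→2, 7→1, 8→2, 19→3, 1→1, 27→4, 21→4, 11→3, 15→4, 16→5.
So the longest increasing subsequence has length 5, e.g. 9, 10, 11, 15, 16.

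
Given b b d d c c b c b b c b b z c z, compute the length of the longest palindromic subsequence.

9

One longest palindromic subsequence is bbcbbbcbb (positions 1,2,5,7,9,10,11,12,13); it reads the same forward and backward, and the interval DP gives dp[1][16] = 9.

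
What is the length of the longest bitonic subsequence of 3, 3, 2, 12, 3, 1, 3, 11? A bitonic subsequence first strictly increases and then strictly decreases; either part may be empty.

4

Let inc[i] be the LIS ending at i and dec[i] the longest strictly decreasing subsequence starting at i. inc = [1, 1, 1, 2, 2, 1, 2, 3], dec = [3, 3, 2, 3, 2, 1, 1, 1].
max_i inc[i]+dec[i]−1 = 4, with one witness 3, 12, 3, 1.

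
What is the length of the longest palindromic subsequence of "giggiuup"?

4

Using dp[i][j] = 2 + dp[i+1][j−1] if the ends match, else max(dp[i+1][j], dp[i][j−1]):
dp[1][8] = 4. A witness is iggi at positions 2,3,4,5.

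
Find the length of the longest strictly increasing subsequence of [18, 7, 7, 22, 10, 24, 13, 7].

Let dp[i] be the longest increasing subsequence ending at position i. Then dp = [1, 1, 1, 2, 2, 3, 3, 1].
The maximum is 3; one witness is 18, 22, 24 at positions 1,4,6.

3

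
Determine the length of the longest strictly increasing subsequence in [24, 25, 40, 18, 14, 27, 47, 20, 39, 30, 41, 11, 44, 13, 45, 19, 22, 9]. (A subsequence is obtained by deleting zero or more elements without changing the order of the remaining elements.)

Scanning left to right, the best length ending at each element is: 24→1, 25→2, 40→3, 18→1, 14→1, 27→3, 47→4, 20→2, 39→4, 30→4, 41→5, 11→1, 44→6, 13→2, 45→7, 19→3, 22→4, 9→1.
So the longest increasing subsequence has length 7, e.g. 24, 25, 27, 39, 41, 44, 45.

7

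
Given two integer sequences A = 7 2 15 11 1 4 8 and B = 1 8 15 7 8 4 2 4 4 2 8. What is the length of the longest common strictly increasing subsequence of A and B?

A longest common strictly increasing subsequence is 1, 4, 8 (length 3); it appears in order in both A and B, and no longer such subsequence exists.

3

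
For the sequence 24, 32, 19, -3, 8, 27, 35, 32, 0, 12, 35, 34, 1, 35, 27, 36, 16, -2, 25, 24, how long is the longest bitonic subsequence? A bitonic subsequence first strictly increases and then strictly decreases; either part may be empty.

9

One longest bitonic subsequence is -3, 8, 27, 32, 35, 34, 27, 25, 24 (positions 4,5,6,8,11,12,15,19,20): it rises to 35 then falls. Length 9 is optimal.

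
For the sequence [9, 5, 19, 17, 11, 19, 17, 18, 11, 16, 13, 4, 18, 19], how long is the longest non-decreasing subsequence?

6

Scanning left to right, the best length ending at each element is: 9→1, 5→1, 19→2, 17→2, 11→2, 19→3, 17→3, 18→4, 11→3, 16→4, 13→4, 4→1, 18→5, 19→6.
So the longest non-decreasing subsequence has length 6, e.g. 9, 17, 17, 18, 18, 19.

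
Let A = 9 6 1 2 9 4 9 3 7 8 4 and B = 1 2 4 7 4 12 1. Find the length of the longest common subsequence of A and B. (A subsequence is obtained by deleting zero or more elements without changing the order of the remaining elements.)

Backtracking the LCS table gives one alignment: 1 (A3,B1) → 2 (A4,B2) → 4 (A6,B3) → 7 (A9,B4) → 4 (A11,B5).
So the longest common subsequence has length 5.

5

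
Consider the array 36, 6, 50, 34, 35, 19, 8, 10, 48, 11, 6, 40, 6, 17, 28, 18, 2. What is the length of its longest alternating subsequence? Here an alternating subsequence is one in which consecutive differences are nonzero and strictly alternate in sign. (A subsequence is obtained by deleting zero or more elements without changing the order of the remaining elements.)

12

Track the best alternating length ending on an up-step vs a down-step at each position: up/down = 1/1, 1/2, 3/1, 3/4, 5/4, 3/6, 3/6, 7/6, 7/4, 7/8, 1/8, 9/8, 1/10, 11/10, 11/10, 11/12, 1/12.
The maximum over both is 12; one such subsequence is 36, 6, 50, 34, 35, 19, 48, 11, 40, 6, 28, 18.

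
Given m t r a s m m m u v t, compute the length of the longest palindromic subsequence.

5

One longest palindromic subsequence is tmmmt (positions 2,6,7,8,11); it reads the same forward and backward, and the interval DP gives dp[1][11] = 5.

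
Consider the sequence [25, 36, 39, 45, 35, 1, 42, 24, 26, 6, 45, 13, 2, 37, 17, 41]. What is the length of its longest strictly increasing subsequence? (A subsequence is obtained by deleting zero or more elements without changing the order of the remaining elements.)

One longest increasing subsequence is 25, 36, 39, 42, 45 (positions 1,2,3,7,11), of length 5; no longer one exists.

5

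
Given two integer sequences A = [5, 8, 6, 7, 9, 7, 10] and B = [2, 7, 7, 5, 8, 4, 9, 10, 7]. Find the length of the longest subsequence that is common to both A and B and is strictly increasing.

For each value that appears in both, track the longest common increasing run ending there.
The best achievable length is 4; one witness is 5, 8, 9, 10 (A-positions 1,2,5,7, B-positions 4,5,7,8).

4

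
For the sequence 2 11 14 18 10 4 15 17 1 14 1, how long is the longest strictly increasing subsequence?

5

Scanning left to right, the best length ending at each element is: 2→1, 11→2, 14→3, 18→4, 10→2, 4→2, 15→4, 17→5, 1→1, 14→3, 1→1.
So the longest increasing subsequence has length 5, e.g. 2, 11, 14, 15, 17.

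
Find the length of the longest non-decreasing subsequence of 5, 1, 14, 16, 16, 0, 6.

4

Let dp[i] be the longest non-decreasing subsequence ending at position i. Then dp = [1, 1, 2, 3, 4, 1, 2].
The maximum is 4; one witness is 5, 14, 16, 16 at positions 1,3,4,5.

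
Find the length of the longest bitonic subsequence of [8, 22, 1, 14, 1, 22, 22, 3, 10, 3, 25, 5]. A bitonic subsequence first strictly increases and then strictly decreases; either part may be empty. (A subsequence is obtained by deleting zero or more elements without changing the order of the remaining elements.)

One longest bitonic subsequence is 8, 22, 14, 10, 5 (positions 1,2,4,9,12): it rises to 22 then falls. Length 5 is optimal.

5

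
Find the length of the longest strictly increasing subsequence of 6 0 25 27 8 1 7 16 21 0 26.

Let dp[i] be the longest increasing subsequence ending at position i. Then dp = [1, 1, 2, 3, 2, 2, 3, 4, 5, 1, 6].
The maximum is 6; one witness is 0, 1, 7, 16, 21, 26 at positions 2,6,7,8,9,11.

6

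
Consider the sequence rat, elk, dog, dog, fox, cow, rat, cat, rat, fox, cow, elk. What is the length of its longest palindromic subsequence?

7

Using dp[i][j] = 2 + dp[i+1][j−1] if the ends match, else max(dp[i+1][j], dp[i][j−1]):
dp[1][12] = 7. A witness is elk cow rat cat rat cow elk at positions 2,6,7,8,9,11,12.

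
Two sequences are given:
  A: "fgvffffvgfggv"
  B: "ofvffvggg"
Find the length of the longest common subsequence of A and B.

8

A longest common subsequence is fvffvggg (length 8); the LCS DP confirms no longer common subsequence exists.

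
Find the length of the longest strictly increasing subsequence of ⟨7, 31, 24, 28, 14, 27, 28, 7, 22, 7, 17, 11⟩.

4

Scanning left to right, the best length ending at each element is: 7→1, 31→2, 24→2, 28→3, 14→2, 27→3, 28→4, 7→1, 22→3, 7→1, 17→3, 11→2.
So the longest increasing subsequence has length 4, e.g. 7, 24, 27, 28.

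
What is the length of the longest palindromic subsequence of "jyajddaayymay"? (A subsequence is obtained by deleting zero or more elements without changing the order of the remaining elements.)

6

One longest palindromic subsequence is yayyay (positions 2,3,9,10,12,13); it reads the same forward and backward, and the interval DP gives dp[1][13] = 6.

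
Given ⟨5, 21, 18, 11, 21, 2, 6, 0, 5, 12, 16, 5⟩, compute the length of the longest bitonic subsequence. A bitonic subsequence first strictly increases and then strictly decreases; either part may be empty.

6

One longest bitonic subsequence is 5, 21, 18, 11, 6, 5 (positions 1,2,3,4,7,12): it rises to 21 then falls. Length 6 is optimal.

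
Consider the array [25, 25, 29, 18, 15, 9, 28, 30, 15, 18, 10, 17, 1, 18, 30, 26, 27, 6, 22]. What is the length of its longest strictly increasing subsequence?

6

One longest increasing subsequence is 9, 15, 17, 18, 26, 27 (positions 6,9,12,14,16,17), of length 6; no longer one exists.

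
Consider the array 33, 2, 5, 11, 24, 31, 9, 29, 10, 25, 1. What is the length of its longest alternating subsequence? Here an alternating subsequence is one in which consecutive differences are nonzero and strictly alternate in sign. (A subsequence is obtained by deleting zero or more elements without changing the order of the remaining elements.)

Track the best alternating length ending on an up-step vs a down-step at each position: up/down = 1/1, 1/2, 3/2, 3/2, 3/2, 3/2, 3/4, 5/4, 5/6, 7/6, 1/8.
The maximum over both is 8; one such subsequence is 33, 2, 11, 9, 29, 10, 25, 1.

8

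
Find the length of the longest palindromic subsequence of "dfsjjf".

4

One longest palindromic subsequence is fjjf (positions 2,4,5,6); it reads the same forward and backward, and the interval DP gives dp[1][6] = 4.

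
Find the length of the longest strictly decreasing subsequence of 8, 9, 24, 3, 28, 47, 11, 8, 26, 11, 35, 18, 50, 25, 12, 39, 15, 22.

Let dp[i] be the longest decreasing subsequence ending at position i. Then dp = [1, 1, 1, 2, 1, 1, 2, 3, 2, 3, 2, 3, 1, 3, 4, 2, 4, 4].
The maximum is 4; one witness is 28, 26, 18, 12 at positions 5,9,12,15.

4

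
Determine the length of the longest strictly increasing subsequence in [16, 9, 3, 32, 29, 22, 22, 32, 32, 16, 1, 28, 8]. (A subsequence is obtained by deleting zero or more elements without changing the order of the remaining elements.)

3

Let dp[i] be the longest increasing subsequence ending at position i. Then dp = [1, 1, 1, 2, 2, 2, 2, 3, 3, 2, 1, 3, 2].
The maximum is 3; one witness is 16, 29, 32 at positions 1,5,8.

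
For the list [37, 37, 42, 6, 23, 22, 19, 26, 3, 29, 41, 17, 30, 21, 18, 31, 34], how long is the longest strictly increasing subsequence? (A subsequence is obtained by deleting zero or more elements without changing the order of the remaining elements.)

Scanning left to right, the best length ending at each element is: 37→1, 37→1, 42→2, 6→1, 23→2, 22→2, 19→2, 26→3, 3→1, 29→4, 41→5, 17→2, 30→5, 21→3, 18→3, 31→6, 34→7.
So the longest increasing subsequence has length 7, e.g. 6, 23, 26, 29, 30, 31, 34.

7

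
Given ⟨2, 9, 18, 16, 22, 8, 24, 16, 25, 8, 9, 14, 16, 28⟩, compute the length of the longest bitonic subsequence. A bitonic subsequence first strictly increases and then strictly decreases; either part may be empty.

7

Let inc[i] be the LIS ending at i and dec[i] the longest strictly decreasing subsequence starting at i. inc = [1, 2, 3, 3, 4, 2, 5, 3, 6, 2, 3, 4, 5, 7], dec = [1, 2, 3, 2, 3, 1, 3, 2, 2, 1, 1, 1, 1, 1].
max_i inc[i]+dec[i]−1 = 7, with one witness 2, 9, 18, 22, 24, 16, 14.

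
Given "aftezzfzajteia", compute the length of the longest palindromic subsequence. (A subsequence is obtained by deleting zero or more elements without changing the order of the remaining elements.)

7

One longest palindromic subsequence is aezfzea (positions 1,4,6,7,8,12,14); it reads the same forward and backward, and the interval DP gives dp[1][14] = 7.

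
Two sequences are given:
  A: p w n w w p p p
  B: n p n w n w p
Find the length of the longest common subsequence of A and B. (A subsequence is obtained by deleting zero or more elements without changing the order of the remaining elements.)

5

A longest common subsequence is pwnwp (length 5); the LCS DP confirms no longer common subsequence exists.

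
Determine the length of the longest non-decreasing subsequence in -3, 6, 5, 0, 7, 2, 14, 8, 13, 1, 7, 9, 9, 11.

7

One longest non-decreasing subsequence is -3, 6, 7, 8, 9, 9, 11 (positions 1,2,5,8,12,13,14), of length 7; no longer one exists.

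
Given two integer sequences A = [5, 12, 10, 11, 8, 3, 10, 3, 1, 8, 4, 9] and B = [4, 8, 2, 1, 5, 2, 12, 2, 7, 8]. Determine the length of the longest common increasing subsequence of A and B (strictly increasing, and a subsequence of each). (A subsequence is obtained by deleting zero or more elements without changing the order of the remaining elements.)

For each value that appears in both, track the longest common increasing run ending there.
The best achievable length is 2; one witness is 5, 12 (A-positions 1,2, B-positions 5,7).

2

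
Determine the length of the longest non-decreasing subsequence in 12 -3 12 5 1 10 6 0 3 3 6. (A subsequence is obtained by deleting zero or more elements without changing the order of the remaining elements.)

One longest non-decreasing subsequence is -3, 1, 3, 3, 6 (positions 2,5,9,10,11), of length 5; no longer one exists.

5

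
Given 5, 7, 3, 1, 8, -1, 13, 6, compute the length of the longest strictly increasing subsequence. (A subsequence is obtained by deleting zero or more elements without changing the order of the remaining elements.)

4

One longest increasing subsequence is 5, 7, 8, 13 (positions 1,2,5,7), of length 4; no longer one exists.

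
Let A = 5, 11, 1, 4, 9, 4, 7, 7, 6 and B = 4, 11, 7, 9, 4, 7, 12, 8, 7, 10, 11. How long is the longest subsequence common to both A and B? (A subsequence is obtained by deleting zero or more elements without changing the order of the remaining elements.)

5

A longest common subsequence is 11, 9, 4, 7, 7 (length 5); the LCS DP confirms no longer common subsequence exists.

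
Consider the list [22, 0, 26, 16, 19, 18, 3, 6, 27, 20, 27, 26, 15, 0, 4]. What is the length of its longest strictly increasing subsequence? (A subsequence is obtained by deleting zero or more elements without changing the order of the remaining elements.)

One longest increasing subsequence is 0, 16, 19, 20, 27 (positions 2,4,5,10,11), of length 5; no longer one exists.

5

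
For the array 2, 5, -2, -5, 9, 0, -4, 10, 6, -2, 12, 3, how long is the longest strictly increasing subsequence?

Scanning left to right, the best length ending at each element is: 2→1, 5→2, -2→1, -5→1, 9→3, 0→2, -4→2, 10→4, 6→3, -2→3, 12→5, 3→4.
So the longest increasing subsequence has length 5, e.g. 2, 5, 9, 10, 12.

5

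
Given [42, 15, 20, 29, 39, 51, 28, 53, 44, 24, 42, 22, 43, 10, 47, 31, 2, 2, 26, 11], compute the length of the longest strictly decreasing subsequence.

Let dp[i] be the longest decreasing subsequence ending at position i. Then dp = [1, 2, 2, 2, 2, 1, 3, 1, 2, 4, 3, 5, 3, 6, 2, 4, 7, 7, 5, 6].
The maximum is 7; one witness is 42, 29, 28, 24, 22, 10, 2 at positions 1,4,7,10,12,14,17.

7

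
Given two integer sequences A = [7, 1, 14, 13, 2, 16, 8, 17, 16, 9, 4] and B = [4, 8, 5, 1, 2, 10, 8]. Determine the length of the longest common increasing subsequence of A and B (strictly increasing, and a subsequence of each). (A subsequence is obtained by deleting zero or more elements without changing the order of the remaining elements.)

3

A longest common strictly increasing subsequence is 1, 2, 8 (length 3); it appears in order in both A and B, and no longer such subsequence exists.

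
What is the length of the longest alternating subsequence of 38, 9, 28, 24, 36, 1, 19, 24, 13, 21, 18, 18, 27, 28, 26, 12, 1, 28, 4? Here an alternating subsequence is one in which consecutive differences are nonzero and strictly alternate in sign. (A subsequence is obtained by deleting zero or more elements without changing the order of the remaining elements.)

Track the best alternating length ending on an up-step vs a down-step at each position: up/down = 1/1, 1/2, 3/2, 3/4, 5/2, 1/6, 7/6, 7/6, 7/8, 9/8, 9/10, 9/10, 11/6, 11/6, 11/12, 7/12, 1/12, 13/6, 13/14.
The maximum over both is 14; one such subsequence is 38, 9, 28, 24, 36, 1, 19, 13, 21, 18, 27, 26, 28, 4.

14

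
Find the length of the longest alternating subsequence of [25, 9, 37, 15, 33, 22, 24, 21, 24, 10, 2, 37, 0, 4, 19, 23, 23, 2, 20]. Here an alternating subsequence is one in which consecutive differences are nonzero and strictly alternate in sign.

A longest alternating subsequence is 25, 9, 37, 15, 33, 22, 24, 21, 24, 10, 37, 0, 4, 2, 20 (positions 1,2,3,4,5,6,7,8,9,10,12,13,14,18,19); its 14 consecutive differences strictly alternate in sign, and length 15 is optimal.

15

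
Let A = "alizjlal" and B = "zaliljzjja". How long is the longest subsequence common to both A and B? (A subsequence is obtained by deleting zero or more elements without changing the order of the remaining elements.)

Backtracking the LCS table gives one alignment: a (A1,B2) → l (A2,B3) → i (A3,B4) → z (A4,B7) → j (A5,B9) → a (A7,B10).
So the longest common subsequence has length 6.

6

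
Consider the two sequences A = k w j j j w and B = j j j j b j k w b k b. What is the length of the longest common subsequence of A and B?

Backtracking the LCS table gives one alignment: j (A3,B3) → j (A4,B4) → j (A5,B6) → w (A6,B8).
So the longest common subsequence has length 4.

4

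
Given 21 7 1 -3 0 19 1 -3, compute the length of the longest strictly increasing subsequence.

3

Scanning left to right, the best length ending at each element is: 21→1, 7→1, 1→1, -3→1, 0→2, 19→3, 1→3, -3→1.
So the longest increasing subsequence has length 3, e.g. -3, 0, 19.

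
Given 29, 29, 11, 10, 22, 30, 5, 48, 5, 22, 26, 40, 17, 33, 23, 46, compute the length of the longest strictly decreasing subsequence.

Let dp[i] be the longest decreasing subsequence ending at position i. Then dp = [1, 1, 2, 3, 2, 1, 4, 1, 4, 2, 2, 2, 3, 3, 4, 2].
The maximum is 4; one witness is 29, 11, 10, 5 at positions 1,3,4,7.

4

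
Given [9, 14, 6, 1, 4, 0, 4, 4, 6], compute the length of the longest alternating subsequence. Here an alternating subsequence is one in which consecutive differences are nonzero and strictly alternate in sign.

6

Track the best alternating length ending on an up-step vs a down-step at each position: up/down = 1/1, 2/1, 1/3, 1/3, 4/3, 1/5, 6/3, 6/3, 6/3.
The maximum over both is 6; one such subsequence is 9, 14, 1, 4, 0, 4.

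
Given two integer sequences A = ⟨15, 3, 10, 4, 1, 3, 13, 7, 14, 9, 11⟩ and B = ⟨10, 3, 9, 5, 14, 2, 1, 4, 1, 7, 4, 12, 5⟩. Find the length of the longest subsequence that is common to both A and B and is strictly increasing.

For each value that appears in both, track the longest common increasing run ending there.
The best achievable length is 3; one witness is 3, 4, 7 (A-positions 2,4,8, B-positions 2,8,10).

3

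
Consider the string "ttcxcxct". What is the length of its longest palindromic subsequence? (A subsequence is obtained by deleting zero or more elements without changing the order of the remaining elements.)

One longest palindromic subsequence is tcxcxct (positions 1,3,4,5,6,7,8); it reads the same forward and backward, and the interval DP gives dp[1][8] = 7.

7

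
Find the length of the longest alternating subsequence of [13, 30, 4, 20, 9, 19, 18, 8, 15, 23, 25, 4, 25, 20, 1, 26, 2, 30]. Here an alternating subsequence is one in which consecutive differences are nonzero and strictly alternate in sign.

14

A longest alternating subsequence is 13, 30, 4, 20, 9, 19, 8, 15, 4, 25, 20, 26, 2, 30 (positions 1,2,3,4,5,6,8,9,12,13,14,16,17,18); its 13 consecutive differences strictly alternate in sign, and length 14 is optimal.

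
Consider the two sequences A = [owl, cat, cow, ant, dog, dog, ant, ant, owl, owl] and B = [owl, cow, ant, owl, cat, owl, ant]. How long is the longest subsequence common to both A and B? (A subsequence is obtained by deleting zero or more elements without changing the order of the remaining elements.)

A longest common subsequence is owl, cow, ant, owl, owl (length 5); the LCS DP confirms no longer common subsequence exists.

5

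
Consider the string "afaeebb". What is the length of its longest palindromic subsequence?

One longest palindromic subsequence is afa (positions 1,2,3); it reads the same forward and backward, and the interval DP gives dp[1][7] = 3.

3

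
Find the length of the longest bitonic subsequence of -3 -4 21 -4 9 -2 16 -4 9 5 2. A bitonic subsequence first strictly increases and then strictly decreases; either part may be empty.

Let inc[i] be the LIS ending at i and dec[i] the longest strictly decreasing subsequence starting at i. inc = [1, 1, 2, 1, 2, 2, 3, 1, 3, 3, 3], dec = [2, 1, 5, 1, 3, 2, 4, 1, 3, 2, 1].
max_i inc[i]+dec[i]−1 = 6, with one witness -3, 21, 16, 9, 5, 2.

6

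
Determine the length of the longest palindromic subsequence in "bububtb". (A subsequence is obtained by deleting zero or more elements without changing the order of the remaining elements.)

One longest palindromic subsequence is bbubb (positions 1,3,4,5,7); it reads the same forward and backward, and the interval DP gives dp[1][7] = 5.

5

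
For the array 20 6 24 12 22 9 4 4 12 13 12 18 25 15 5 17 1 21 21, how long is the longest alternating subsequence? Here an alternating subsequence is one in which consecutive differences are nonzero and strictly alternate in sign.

13

Track the best alternating length ending on an up-step vs a down-step at each position: up/down = 1/1, 1/2, 3/1, 3/4, 5/4, 3/6, 1/6, 1/6, 7/6, 7/6, 7/8, 9/6, 9/1, 9/10, 7/10, 11/10, 1/12, 13/10, 13/10.
The maximum over both is 13; one such subsequence is 20, 6, 24, 12, 22, 9, 13, 12, 18, 15, 17, 1, 21.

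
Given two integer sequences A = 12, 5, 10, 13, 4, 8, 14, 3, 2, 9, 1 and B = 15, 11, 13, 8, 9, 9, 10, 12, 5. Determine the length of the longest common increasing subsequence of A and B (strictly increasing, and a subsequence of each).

For each value that appears in both, track the longest common increasing run ending there.
The best achievable length is 2; one witness is 8, 9 (A-positions 6,10, B-positions 4,5).

2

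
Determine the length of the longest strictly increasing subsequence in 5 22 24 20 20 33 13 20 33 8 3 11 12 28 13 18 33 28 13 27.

Scanning left to right, the best length ending at each element is: 5→1, 22→2, 24→3, 20→2, 20→2, 33→4, 13→2, 20→3, 33→4, 8→2, 3→1, 11→3, 12→4, 28→5, 13→5, 18→6, 33→7, 28→7, 13→5, 27→7.
So the longest increasing subsequence has length 7, e.g. 5, 8, 11, 12, 13, 18, 33.

7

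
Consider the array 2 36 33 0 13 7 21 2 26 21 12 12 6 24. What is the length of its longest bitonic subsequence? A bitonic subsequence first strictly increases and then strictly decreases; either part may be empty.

One longest bitonic subsequence is 2, 36, 33, 26, 21, 12, 6 (positions 1,2,3,9,10,12,13): it rises to 36 then falls. Length 7 is optimal.

7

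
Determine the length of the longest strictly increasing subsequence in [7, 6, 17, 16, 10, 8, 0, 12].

3

Let dp[i] be the longest increasing subsequence ending at position i. Then dp = [1, 1, 2, 2, 2, 2, 1, 3].
The maximum is 3; one witness is 7, 10, 12 at positions 1,5,8.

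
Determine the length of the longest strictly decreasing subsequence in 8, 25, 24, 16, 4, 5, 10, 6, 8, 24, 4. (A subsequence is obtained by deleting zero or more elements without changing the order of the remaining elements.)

Scanning left to right, the best length ending at each element is: 8→1, 25→1, 24→2, 16→3, 4→4, 5→4, 10→4, 6→5, 8→5, 24→2, 4→6.
So the longest decreasing subsequence has length 6, e.g. 25, 24, 16, 10, 6, 4.

6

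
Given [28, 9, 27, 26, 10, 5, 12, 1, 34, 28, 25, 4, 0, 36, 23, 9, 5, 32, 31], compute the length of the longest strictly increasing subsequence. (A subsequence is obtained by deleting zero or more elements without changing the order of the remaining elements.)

Scanning left to right, the best length ending at each element is: 28→1, 9→1, 27→2, 26→2, 10→2, 5→1, 12→3, 1→1, 34→4, 28→4, 25→4, 4→2, 0→1, 36→5, 23→4, 9→3, 5→3, 32→5, 31→5.
So the longest increasing subsequence has length 5, e.g. 9, 10, 12, 34, 36.

5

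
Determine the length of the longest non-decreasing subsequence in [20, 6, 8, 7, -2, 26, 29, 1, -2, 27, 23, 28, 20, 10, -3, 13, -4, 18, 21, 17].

Let dp[i] be the longest non-decreasing subsequence ending at position i. Then dp = [1, 1, 2, 2, 1, 3, 4, 2, 2, 4, 3, 5, 3, 3, 1, 4, 1, 5, 6, 5].
The maximum is 6; one witness is 6, 8, 10, 13, 18, 21 at positions 2,3,14,16,18,19.

6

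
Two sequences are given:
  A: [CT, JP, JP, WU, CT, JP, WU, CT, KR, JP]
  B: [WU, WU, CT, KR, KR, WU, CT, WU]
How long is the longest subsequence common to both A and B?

4

A longest common subsequence is CT, WU, CT, WU (length 4); the LCS DP confirms no longer common subsequence exists.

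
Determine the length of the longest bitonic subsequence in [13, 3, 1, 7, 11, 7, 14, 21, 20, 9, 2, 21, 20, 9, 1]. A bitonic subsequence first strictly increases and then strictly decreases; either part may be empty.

9

Let inc[i] be the LIS ending at i and dec[i] the longest strictly decreasing subsequence starting at i. inc = [1, 1, 1, 2, 3, 2, 4, 5, 5, 3, 2, 6, 5, 3, 1], dec = [5, 3, 1, 3, 4, 3, 4, 5, 4, 3, 2, 4, 3, 2, 1].
max_i inc[i]+dec[i]−1 = 9, with one witness 3, 7, 11, 14, 21, 20, 9, 2, 1.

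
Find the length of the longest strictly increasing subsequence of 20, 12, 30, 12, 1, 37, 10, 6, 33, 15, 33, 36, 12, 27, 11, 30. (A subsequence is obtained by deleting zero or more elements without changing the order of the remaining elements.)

5

One longest increasing subsequence is 1, 10, 15, 33, 36 (positions 5,7,10,11,12), of length 5; no longer one exists.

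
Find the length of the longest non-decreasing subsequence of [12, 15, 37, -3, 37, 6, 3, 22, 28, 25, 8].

Scanning left to right, the best length ending at each element is: 12→1, 15→2, 37→3, -3→1, 37→4, 6→2, 3→2, 22→3, 28→4, 25→4, 8→3.
So the longest non-decreasing subsequence has length 4, e.g. 12, 15, 37, 37.

4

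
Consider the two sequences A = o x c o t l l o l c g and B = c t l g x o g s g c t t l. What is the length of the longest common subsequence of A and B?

5

Backtracking the LCS table gives one alignment: c (A3,B1) → t (A5,B2) → l (A6,B3) → o (A8,B6) → l (A9,B13).
So the longest common subsequence has length 5.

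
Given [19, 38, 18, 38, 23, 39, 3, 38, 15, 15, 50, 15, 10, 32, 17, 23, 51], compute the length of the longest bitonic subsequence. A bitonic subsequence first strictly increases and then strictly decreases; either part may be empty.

6

One longest bitonic subsequence is 19, 38, 39, 38, 32, 23 (positions 1,2,6,8,14,16): it rises to 39 then falls. Length 6 is optimal.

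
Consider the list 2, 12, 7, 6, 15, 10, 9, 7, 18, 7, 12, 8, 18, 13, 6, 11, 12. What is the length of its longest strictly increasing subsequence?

6

Let dp[i] be the longest increasing subsequence ending at position i. Then dp = [1, 2, 2, 2, 3, 3, 3, 3, 4, 3, 4, 4, 5, 5, 2, 5, 6].
The maximum is 6; one witness is 2, 6, 7, 8, 11, 12 at positions 1,4,8,12,16,17.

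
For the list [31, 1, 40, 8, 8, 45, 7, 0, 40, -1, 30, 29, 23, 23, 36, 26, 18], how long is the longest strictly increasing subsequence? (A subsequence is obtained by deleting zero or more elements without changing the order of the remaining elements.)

4

Let dp[i] be the longest increasing subsequence ending at position i. Then dp = [1, 1, 2, 2, 2, 3, 2, 1, 3, 1, 3, 3, 3, 3, 4, 4, 3].
The maximum is 4; one witness is 1, 8, 30, 36 at positions 2,4,11,15.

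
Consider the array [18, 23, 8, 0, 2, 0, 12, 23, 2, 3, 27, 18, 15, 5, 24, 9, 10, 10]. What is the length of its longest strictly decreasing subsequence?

Scanning left to right, the best length ending at each element is: 18→1, 23→1, 8→2, 0→3, 2→3, 0→4, 12→2, 23→1, 2→3, 3→3, 27→1, 18→2, 15→3, 5→4, 24→2, 9→4, 10→4, 10→4.
So the longest decreasing subsequence has length 4, e.g. 18, 8, 2, 0.

4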